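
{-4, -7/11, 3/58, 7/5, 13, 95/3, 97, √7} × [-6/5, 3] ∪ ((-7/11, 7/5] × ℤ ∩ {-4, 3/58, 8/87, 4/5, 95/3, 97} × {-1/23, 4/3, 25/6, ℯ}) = {-4, -7/11, 3/58, 7/5, 13, 95/3, 97, √7} × [-6/5, 3]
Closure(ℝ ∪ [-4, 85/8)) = (-∞, ∞)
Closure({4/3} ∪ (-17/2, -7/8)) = [-17/2, -7/8] ∪ {4/3}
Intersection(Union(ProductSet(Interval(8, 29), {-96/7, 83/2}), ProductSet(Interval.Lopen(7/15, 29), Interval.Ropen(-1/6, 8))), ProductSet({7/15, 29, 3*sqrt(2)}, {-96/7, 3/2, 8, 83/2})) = Union(ProductSet({29}, {-96/7, 83/2}), ProductSet({29, 3*sqrt(2)}, {3/2}))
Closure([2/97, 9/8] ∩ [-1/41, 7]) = [2/97, 9/8]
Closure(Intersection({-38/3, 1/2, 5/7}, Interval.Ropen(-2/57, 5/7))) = {1/2}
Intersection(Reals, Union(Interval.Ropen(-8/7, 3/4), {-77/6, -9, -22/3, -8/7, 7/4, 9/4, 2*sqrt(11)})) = Union({-77/6, -9, -22/3, 7/4, 9/4, 2*sqrt(11)}, Interval.Ropen(-8/7, 3/4))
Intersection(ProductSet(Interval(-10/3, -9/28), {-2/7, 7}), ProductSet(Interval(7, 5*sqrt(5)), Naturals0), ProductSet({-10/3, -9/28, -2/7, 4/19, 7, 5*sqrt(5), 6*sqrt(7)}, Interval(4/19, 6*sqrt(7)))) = EmptySet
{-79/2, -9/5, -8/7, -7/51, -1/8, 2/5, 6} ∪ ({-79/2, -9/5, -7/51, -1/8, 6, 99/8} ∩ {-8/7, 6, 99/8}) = {-79/2, -9/5, -8/7, -7/51, -1/8, 2/5, 6, 99/8}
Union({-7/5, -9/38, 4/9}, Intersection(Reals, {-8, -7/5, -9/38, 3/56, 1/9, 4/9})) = {-8, -7/5, -9/38, 3/56, 1/9, 4/9}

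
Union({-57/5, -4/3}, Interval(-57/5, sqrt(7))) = Interval(-57/5, sqrt(7))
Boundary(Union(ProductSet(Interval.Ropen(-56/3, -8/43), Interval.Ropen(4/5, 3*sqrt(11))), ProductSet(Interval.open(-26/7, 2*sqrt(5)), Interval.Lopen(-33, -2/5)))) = Union(ProductSet({-56/3, -8/43}, Interval(4/5, 3*sqrt(11))), ProductSet({-26/7, 2*sqrt(5)}, Interval(-33, -2/5)), ProductSet(Interval(-56/3, -8/43), {4/5, 3*sqrt(11)}), ProductSet(Interval(-26/7, 2*sqrt(5)), {-33, -2/5}))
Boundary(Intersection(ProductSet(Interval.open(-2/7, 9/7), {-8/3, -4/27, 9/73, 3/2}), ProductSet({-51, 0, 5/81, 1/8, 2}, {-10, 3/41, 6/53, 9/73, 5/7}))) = ProductSet({0, 5/81, 1/8}, {9/73})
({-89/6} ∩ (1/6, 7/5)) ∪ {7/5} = {7/5}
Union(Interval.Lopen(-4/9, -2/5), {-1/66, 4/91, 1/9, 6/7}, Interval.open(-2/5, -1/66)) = Union({4/91, 1/9, 6/7}, Interval.Lopen(-4/9, -1/66))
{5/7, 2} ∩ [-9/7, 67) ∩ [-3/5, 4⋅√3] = {5/7, 2}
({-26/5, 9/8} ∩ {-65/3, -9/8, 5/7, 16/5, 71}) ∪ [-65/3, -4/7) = [-65/3, -4/7)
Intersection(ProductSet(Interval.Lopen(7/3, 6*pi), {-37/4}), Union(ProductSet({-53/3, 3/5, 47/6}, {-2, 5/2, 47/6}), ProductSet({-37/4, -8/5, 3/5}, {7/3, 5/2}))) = EmptySet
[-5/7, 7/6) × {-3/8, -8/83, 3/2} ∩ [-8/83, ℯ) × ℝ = [-8/83, 7/6) × {-3/8, -8/83, 3/2}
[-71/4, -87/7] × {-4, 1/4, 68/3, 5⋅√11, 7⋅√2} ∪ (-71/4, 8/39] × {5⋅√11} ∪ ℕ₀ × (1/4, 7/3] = (ℕ₀ × (1/4, 7/3]) ∪ ((-71/4, 8/39] × {5⋅√11}) ∪ ([-71/4, -87/7] × {-4, 1/4, 68/3, 5⋅√11, 7⋅√2})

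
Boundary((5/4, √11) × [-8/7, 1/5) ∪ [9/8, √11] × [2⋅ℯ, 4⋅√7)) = ({5/4, √11} × [-8/7, 1/5]) ∪ ([5/4, √11] × {-8/7, 1/5}) ∪ ({9/8, √11} × [2⋅ℯ, 4⋅√7]) ∪ ([9/8, √11] × {4⋅√7, 2⋅ℯ})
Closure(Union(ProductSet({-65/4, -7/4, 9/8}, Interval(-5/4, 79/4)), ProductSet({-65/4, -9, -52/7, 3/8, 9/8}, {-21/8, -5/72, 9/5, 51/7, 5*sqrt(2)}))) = Union(ProductSet({-65/4, -7/4, 9/8}, Interval(-5/4, 79/4)), ProductSet({-65/4, -9, -52/7, 3/8, 9/8}, {-21/8, -5/72, 9/5, 51/7, 5*sqrt(2)}))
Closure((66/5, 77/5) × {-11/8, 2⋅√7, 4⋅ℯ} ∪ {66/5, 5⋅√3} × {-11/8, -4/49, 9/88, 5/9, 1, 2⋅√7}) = ([66/5, 77/5] × {-11/8, 2⋅√7, 4⋅ℯ}) ∪ ({66/5, 5⋅√3} × {-11/8, -4/49, 9/88, 5/9, 1, 2⋅√7})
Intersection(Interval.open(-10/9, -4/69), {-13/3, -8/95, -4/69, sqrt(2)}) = {-8/95}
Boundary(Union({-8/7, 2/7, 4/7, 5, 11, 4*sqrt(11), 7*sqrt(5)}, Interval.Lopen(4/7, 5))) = {-8/7, 2/7, 4/7, 5, 11, 4*sqrt(11), 7*sqrt(5)}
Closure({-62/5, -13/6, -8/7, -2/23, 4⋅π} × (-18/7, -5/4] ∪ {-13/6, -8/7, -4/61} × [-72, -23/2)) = ({-13/6, -8/7, -4/61} × [-72, -23/2]) ∪ ({-62/5, -13/6, -8/7, -2/23, 4⋅π} × [-18/7, -5/4])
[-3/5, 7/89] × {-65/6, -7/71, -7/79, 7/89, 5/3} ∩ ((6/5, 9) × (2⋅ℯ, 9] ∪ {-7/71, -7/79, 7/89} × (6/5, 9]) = {-7/71, -7/79, 7/89} × {5/3}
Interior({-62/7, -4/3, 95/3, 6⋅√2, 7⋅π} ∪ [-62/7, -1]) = (-62/7, -1)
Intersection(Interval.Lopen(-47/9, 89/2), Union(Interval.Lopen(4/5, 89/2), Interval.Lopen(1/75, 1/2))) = Union(Interval.Lopen(1/75, 1/2), Interval.Lopen(4/5, 89/2))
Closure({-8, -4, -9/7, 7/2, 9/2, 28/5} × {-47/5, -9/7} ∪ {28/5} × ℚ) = ({28/5} × ℝ) ∪ ({-8, -4, -9/7, 7/2, 9/2, 28/5} × {-47/5, -9/7})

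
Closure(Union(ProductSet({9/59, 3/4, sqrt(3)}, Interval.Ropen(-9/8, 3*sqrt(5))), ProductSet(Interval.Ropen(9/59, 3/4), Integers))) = Union(ProductSet({9/59, 3/4, sqrt(3)}, Interval(-9/8, 3*sqrt(5))), ProductSet(Interval(9/59, 3/4), Integers))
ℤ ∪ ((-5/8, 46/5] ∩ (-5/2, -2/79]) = ℤ ∪ (-5/8, -2/79]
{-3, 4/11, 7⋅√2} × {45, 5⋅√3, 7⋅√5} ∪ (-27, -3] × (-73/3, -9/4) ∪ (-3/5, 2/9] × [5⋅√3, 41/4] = ((-27, -3] × (-73/3, -9/4)) ∪ ((-3/5, 2/9] × [5⋅√3, 41/4]) ∪ ({-3, 4/11, 7⋅√2} × {45, 5⋅√3, 7⋅√5})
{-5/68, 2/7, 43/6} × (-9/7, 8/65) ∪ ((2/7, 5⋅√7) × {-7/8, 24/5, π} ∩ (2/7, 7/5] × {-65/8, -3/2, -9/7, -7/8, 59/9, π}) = ((2/7, 7/5] × {-7/8, π}) ∪ ({-5/68, 2/7, 43/6} × (-9/7, 8/65))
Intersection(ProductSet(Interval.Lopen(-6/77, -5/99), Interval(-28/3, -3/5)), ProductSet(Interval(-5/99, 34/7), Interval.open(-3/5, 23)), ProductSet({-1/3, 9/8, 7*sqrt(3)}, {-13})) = EmptySet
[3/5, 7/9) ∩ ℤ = ∅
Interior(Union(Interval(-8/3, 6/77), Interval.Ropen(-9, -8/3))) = Interval.open(-9, 6/77)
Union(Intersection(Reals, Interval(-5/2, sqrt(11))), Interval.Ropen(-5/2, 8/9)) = Interval(-5/2, sqrt(11))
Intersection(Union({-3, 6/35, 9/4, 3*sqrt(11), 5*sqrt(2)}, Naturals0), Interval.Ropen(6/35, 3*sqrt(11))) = Union({6/35, 9/4, 5*sqrt(2)}, Range(1, 10, 1))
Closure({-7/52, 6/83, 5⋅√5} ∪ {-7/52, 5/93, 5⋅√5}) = {-7/52, 5/93, 6/83, 5⋅√5}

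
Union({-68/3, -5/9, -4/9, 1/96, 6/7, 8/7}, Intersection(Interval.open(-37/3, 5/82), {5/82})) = {-68/3, -5/9, -4/9, 1/96, 6/7, 8/7}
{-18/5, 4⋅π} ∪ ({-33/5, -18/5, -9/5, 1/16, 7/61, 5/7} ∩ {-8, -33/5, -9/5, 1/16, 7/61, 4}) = {-33/5, -18/5, -9/5, 1/16, 7/61, 4⋅π}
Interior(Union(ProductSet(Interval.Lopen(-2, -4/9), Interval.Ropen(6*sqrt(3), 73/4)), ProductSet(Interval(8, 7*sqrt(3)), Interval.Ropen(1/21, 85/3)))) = Union(ProductSet(Interval.open(-2, -4/9), Interval.open(6*sqrt(3), 73/4)), ProductSet(Interval.open(8, 7*sqrt(3)), Interval.open(1/21, 85/3)))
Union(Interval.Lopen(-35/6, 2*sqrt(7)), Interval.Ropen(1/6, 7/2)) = Interval.Lopen(-35/6, 2*sqrt(7))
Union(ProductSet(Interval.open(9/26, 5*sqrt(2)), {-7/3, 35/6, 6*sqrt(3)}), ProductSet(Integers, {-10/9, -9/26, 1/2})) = Union(ProductSet(Integers, {-10/9, -9/26, 1/2}), ProductSet(Interval.open(9/26, 5*sqrt(2)), {-7/3, 35/6, 6*sqrt(3)}))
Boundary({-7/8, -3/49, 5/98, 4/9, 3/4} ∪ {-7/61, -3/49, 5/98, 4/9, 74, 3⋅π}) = {-7/8, -7/61, -3/49, 5/98, 4/9, 3/4, 74, 3⋅π}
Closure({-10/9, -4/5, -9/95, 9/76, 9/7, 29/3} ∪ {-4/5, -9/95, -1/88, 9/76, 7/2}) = {-10/9, -4/5, -9/95, -1/88, 9/76, 9/7, 7/2, 29/3}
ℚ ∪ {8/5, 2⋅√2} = ℚ ∪ {2⋅√2}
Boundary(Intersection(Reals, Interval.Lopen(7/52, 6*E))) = {7/52, 6*E}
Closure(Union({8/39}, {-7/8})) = {-7/8, 8/39}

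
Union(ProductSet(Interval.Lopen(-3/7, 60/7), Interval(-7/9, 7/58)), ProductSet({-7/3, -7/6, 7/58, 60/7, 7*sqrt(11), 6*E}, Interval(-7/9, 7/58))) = ProductSet(Union({-7/3, -7/6, 7*sqrt(11), 6*E}, Interval.Lopen(-3/7, 60/7)), Interval(-7/9, 7/58))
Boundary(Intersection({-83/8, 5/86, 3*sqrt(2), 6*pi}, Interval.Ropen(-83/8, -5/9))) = {-83/8}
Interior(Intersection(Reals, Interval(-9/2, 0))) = Interval.open(-9/2, 0)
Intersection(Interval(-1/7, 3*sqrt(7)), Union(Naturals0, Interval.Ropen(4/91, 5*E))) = Union(Interval(4/91, 3*sqrt(7)), Range(0, 8, 1))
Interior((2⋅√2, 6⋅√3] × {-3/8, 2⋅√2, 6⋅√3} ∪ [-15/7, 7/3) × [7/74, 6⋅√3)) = (-15/7, 7/3) × (7/74, 6⋅√3)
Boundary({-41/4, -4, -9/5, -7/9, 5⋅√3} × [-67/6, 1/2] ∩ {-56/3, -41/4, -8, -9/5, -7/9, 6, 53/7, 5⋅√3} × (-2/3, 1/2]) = {-41/4, -9/5, -7/9, 5⋅√3} × [-2/3, 1/2]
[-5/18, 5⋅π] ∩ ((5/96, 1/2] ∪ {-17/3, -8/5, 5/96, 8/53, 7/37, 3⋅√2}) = [5/96, 1/2] ∪ {3⋅√2}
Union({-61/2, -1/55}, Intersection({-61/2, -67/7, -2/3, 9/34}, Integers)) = {-61/2, -1/55}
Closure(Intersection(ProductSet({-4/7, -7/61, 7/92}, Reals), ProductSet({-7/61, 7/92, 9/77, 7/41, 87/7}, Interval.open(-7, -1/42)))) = ProductSet({-7/61, 7/92}, Interval(-7, -1/42))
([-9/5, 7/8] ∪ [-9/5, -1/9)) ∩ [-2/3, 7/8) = [-2/3, 7/8)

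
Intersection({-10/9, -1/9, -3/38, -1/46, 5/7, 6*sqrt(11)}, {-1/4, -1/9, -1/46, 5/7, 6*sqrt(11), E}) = {-1/9, -1/46, 5/7, 6*sqrt(11)}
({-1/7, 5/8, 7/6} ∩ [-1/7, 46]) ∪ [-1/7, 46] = [-1/7, 46]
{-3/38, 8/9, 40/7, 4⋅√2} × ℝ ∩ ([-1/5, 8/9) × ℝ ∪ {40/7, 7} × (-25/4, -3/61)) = ({-3/38} × ℝ) ∪ ({40/7} × (-25/4, -3/61))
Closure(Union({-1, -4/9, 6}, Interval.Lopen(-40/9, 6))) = Interval(-40/9, 6)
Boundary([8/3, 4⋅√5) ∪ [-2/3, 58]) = {-2/3, 58}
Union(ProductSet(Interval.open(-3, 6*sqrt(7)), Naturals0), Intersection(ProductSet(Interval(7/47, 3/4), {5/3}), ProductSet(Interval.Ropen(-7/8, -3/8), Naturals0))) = ProductSet(Interval.open(-3, 6*sqrt(7)), Naturals0)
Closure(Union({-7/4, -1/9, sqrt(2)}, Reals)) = Reals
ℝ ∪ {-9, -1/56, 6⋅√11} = ℝ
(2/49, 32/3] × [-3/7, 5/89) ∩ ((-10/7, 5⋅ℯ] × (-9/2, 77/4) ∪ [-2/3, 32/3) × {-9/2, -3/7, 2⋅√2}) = (2/49, 32/3] × [-3/7, 5/89)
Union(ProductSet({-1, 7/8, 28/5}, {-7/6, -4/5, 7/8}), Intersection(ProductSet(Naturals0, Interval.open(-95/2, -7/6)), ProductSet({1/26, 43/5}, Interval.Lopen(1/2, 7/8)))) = ProductSet({-1, 7/8, 28/5}, {-7/6, -4/5, 7/8})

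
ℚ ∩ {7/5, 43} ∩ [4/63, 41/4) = {7/5}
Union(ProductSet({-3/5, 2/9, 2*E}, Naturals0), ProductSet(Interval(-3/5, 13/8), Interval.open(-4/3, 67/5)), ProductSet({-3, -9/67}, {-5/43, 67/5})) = Union(ProductSet({-3, -9/67}, {-5/43, 67/5}), ProductSet({-3/5, 2/9, 2*E}, Naturals0), ProductSet(Interval(-3/5, 13/8), Interval.open(-4/3, 67/5)))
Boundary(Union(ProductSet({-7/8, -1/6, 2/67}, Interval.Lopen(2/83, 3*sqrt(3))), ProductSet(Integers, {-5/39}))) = Union(ProductSet({-7/8, -1/6, 2/67}, Interval(2/83, 3*sqrt(3))), ProductSet(Integers, {-5/39}))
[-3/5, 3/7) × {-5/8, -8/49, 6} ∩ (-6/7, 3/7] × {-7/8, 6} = [-3/5, 3/7) × {6}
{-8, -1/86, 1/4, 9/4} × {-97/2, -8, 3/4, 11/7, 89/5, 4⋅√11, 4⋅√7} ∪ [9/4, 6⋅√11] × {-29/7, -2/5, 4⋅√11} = ([9/4, 6⋅√11] × {-29/7, -2/5, 4⋅√11}) ∪ ({-8, -1/86, 1/4, 9/4} × {-97/2, -8, 3/4, 11/7, 89/5, 4⋅√11, 4⋅√7})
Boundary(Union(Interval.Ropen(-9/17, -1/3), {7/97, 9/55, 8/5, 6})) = {-9/17, -1/3, 7/97, 9/55, 8/5, 6}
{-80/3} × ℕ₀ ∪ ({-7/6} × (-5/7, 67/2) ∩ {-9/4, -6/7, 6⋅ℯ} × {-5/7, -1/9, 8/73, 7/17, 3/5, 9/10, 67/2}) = {-80/3} × ℕ₀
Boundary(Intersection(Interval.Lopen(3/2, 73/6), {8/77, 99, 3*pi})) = {3*pi}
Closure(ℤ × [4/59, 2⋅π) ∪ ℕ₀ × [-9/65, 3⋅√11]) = (ℤ × [4/59, 2⋅π]) ∪ (ℕ₀ × [-9/65, 3⋅√11])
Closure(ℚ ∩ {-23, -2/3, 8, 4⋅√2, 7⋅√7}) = {-23, -2/3, 8}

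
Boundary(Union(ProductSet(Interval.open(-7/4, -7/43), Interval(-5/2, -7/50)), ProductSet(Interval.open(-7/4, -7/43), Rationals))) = Union(ProductSet({-7/4, -7/43}, Union(Interval(-oo, oo), Rationals)), ProductSet(Interval(-7/4, -7/43), Union(Interval(-oo, -5/2), Interval(-7/50, oo))))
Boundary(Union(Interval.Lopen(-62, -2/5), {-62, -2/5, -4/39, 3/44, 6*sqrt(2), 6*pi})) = {-62, -2/5, -4/39, 3/44, 6*sqrt(2), 6*pi}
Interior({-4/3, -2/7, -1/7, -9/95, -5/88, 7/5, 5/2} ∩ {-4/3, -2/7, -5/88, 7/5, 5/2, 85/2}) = ∅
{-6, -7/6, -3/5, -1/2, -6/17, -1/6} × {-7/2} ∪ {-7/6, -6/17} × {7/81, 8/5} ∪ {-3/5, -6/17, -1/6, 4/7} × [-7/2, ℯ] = ({-7/6, -6/17} × {7/81, 8/5}) ∪ ({-6, -7/6, -3/5, -1/2, -6/17, -1/6} × {-7/2}) ∪ ({-3/5, -6/17, -1/6, 4/7} × [-7/2, ℯ])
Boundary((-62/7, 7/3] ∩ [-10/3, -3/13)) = {-10/3, -3/13}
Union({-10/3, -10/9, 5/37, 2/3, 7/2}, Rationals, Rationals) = Rationals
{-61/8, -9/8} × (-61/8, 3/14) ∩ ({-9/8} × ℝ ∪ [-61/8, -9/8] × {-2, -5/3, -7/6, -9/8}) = ({-9/8} × (-61/8, 3/14)) ∪ ({-61/8, -9/8} × {-2, -5/3, -7/6, -9/8})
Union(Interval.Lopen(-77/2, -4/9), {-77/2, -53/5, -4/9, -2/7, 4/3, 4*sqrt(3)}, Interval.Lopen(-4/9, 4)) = Union({4*sqrt(3)}, Interval(-77/2, 4))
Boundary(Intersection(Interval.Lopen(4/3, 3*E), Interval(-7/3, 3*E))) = {4/3, 3*E}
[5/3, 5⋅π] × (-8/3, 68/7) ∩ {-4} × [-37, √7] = ∅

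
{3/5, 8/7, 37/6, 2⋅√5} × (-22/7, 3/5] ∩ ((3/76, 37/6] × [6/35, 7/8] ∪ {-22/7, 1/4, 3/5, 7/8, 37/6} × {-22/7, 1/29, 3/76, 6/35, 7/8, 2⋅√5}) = ({3/5, 37/6} × {1/29, 3/76, 6/35}) ∪ ({3/5, 8/7, 37/6, 2⋅√5} × [6/35, 3/5])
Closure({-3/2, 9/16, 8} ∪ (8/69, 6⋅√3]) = {-3/2} ∪ [8/69, 6⋅√3]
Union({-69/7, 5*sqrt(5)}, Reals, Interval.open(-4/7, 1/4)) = Interval(-oo, oo)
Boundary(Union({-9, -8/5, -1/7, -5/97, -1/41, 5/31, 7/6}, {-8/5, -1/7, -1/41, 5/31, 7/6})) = {-9, -8/5, -1/7, -5/97, -1/41, 5/31, 7/6}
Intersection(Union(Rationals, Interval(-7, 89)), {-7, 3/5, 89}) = {-7, 3/5, 89}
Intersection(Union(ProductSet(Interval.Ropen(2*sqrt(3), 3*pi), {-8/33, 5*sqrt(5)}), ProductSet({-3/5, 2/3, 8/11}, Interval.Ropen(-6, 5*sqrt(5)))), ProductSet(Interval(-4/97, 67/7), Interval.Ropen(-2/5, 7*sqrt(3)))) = Union(ProductSet({2/3, 8/11}, Interval.Ropen(-2/5, 5*sqrt(5))), ProductSet(Interval.Ropen(2*sqrt(3), 3*pi), {-8/33, 5*sqrt(5)}))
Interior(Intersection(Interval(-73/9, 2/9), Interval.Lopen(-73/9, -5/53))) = Interval.open(-73/9, -5/53)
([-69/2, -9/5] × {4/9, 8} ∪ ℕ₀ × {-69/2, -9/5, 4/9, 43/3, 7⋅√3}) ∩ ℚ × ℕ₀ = (ℚ ∩ [-69/2, -9/5]) × {8}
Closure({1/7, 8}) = {1/7, 8}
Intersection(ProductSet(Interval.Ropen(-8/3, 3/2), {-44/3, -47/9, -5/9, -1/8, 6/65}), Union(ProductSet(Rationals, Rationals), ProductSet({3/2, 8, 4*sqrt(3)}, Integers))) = ProductSet(Intersection(Interval.Ropen(-8/3, 3/2), Rationals), {-44/3, -47/9, -5/9, -1/8, 6/65})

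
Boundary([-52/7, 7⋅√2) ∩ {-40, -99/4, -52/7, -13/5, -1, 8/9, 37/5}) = {-52/7, -13/5, -1, 8/9, 37/5}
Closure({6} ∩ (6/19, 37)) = {6}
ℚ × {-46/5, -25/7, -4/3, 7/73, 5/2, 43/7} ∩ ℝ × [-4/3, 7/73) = ℚ × {-4/3}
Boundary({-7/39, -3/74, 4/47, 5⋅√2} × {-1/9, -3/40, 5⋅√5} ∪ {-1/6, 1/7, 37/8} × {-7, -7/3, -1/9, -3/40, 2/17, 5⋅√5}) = ({-1/6, 1/7, 37/8} × {-7, -7/3, -1/9, -3/40, 2/17, 5⋅√5}) ∪ ({-7/39, -3/74, 4/47, 5⋅√2} × {-1/9, -3/40, 5⋅√5})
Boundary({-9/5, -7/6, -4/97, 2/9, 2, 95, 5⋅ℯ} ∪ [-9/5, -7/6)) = {-9/5, -7/6, -4/97, 2/9, 2, 95, 5⋅ℯ}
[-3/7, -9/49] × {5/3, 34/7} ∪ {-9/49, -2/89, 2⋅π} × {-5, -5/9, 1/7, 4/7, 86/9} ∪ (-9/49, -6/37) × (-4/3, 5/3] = ([-3/7, -9/49] × {5/3, 34/7}) ∪ ((-9/49, -6/37) × (-4/3, 5/3]) ∪ ({-9/49, -2/89, 2⋅π} × {-5, -5/9, 1/7, 4/7, 86/9})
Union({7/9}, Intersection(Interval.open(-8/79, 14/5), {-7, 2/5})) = {2/5, 7/9}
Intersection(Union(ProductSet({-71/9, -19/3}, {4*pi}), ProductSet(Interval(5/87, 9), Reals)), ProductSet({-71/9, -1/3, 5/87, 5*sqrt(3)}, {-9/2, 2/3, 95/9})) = ProductSet({5/87, 5*sqrt(3)}, {-9/2, 2/3, 95/9})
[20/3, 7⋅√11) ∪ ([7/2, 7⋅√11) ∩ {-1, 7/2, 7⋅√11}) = {7/2} ∪ [20/3, 7⋅√11)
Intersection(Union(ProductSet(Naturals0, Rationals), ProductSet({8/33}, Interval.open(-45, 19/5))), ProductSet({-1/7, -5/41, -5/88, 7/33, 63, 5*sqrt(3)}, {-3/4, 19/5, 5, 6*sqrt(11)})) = ProductSet({63}, {-3/4, 19/5, 5})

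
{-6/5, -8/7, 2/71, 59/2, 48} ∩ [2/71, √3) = {2/71}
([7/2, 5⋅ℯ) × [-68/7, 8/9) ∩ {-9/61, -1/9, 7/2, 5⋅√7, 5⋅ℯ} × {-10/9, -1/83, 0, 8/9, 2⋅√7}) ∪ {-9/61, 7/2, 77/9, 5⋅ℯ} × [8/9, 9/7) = ({7/2, 5⋅√7} × {-10/9, -1/83, 0}) ∪ ({-9/61, 7/2, 77/9, 5⋅ℯ} × [8/9, 9/7))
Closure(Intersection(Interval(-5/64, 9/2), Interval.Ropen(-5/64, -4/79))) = Interval(-5/64, -4/79)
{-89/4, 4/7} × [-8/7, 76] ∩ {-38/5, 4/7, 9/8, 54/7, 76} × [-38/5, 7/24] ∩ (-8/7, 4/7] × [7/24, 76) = {4/7} × {7/24}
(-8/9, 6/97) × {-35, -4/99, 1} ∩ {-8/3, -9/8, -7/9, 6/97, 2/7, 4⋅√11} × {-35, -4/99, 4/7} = {-7/9} × {-35, -4/99}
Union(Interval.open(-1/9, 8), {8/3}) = Interval.open(-1/9, 8)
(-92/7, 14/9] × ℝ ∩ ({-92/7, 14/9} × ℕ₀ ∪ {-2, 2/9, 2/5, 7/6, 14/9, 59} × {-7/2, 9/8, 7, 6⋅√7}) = ({14/9} × ℕ₀) ∪ ({-2, 2/9, 2/5, 7/6, 14/9} × {-7/2, 9/8, 7, 6⋅√7})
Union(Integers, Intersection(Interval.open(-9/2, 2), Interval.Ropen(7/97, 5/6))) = Union(Integers, Interval.Ropen(7/97, 5/6))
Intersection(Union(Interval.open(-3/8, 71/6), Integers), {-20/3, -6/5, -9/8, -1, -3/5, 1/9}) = {-1, 1/9}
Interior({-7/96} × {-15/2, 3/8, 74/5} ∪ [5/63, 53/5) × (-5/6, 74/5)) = (5/63, 53/5) × (-5/6, 74/5)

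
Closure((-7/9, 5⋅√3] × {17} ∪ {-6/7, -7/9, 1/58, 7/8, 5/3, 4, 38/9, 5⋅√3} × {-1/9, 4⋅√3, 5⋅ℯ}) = ([-7/9, 5⋅√3] × {17}) ∪ ({-6/7, -7/9, 1/58, 7/8, 5/3, 4, 38/9, 5⋅√3} × {-1/9, 4⋅√3, 5⋅ℯ})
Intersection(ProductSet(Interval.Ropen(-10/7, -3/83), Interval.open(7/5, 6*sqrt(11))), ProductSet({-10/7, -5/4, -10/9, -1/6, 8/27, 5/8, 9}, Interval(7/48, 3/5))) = EmptySet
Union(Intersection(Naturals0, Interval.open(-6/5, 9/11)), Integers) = Integers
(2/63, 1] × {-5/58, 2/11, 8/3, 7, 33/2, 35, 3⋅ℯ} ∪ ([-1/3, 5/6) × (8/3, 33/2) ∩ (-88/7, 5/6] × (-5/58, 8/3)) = (2/63, 1] × {-5/58, 2/11, 8/3, 7, 33/2, 35, 3⋅ℯ}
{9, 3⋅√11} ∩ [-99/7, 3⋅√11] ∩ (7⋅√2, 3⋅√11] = {3⋅√11}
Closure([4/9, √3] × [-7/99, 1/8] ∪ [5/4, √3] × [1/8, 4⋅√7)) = ([4/9, √3] × [-7/99, 1/8]) ∪ ([5/4, √3] × [1/8, 4⋅√7])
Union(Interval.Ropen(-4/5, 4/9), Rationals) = Union(Interval(-4/5, 4/9), Rationals)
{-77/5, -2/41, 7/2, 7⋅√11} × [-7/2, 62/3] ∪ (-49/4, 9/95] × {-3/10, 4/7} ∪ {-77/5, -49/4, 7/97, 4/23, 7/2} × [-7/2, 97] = ((-49/4, 9/95] × {-3/10, 4/7}) ∪ ({-77/5, -49/4, 7/97, 4/23, 7/2} × [-7/2, 97]) ∪ ({-77/5, -2/41, 7/2, 7⋅√11} × [-7/2, 62/3])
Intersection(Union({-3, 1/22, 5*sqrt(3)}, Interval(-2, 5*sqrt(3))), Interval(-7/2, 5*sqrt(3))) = Union({-3}, Interval(-2, 5*sqrt(3)))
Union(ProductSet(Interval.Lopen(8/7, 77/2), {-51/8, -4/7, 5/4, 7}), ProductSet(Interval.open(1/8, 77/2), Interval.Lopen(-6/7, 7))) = Union(ProductSet(Interval.open(1/8, 77/2), Interval.Lopen(-6/7, 7)), ProductSet(Interval.Lopen(8/7, 77/2), {-51/8, -4/7, 5/4, 7}))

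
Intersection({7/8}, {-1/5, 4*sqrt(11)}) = EmptySet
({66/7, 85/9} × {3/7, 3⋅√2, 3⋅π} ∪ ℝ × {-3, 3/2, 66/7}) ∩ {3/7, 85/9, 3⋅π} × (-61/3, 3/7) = {3/7, 85/9, 3⋅π} × {-3}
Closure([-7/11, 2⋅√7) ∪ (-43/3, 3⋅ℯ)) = [-43/3, 3⋅ℯ]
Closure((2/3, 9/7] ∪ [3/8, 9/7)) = [3/8, 9/7]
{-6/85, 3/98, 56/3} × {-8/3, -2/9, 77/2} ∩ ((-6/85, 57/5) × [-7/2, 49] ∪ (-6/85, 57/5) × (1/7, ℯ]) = {3/98} × {-8/3, -2/9, 77/2}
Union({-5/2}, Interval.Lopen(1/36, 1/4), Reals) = Interval(-oo, oo)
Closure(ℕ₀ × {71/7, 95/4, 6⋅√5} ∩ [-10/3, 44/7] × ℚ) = {0, 1, …, 6} × {71/7, 95/4}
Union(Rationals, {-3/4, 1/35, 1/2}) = Rationals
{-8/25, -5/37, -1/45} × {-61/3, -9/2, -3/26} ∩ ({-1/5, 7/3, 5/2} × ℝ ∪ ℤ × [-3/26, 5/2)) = ∅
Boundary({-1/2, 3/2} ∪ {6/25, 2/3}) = {-1/2, 6/25, 2/3, 3/2}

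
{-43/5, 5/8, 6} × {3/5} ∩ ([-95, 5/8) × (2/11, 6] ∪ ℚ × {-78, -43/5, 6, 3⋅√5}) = {-43/5} × {3/5}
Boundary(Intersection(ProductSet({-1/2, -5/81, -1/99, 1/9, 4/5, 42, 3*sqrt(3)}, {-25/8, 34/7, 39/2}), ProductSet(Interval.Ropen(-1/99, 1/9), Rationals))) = ProductSet({-1/99}, {-25/8, 34/7, 39/2})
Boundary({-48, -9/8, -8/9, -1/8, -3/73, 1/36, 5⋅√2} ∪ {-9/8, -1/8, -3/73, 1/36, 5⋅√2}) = {-48, -9/8, -8/9, -1/8, -3/73, 1/36, 5⋅√2}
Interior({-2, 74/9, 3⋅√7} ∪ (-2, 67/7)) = (-2, 67/7)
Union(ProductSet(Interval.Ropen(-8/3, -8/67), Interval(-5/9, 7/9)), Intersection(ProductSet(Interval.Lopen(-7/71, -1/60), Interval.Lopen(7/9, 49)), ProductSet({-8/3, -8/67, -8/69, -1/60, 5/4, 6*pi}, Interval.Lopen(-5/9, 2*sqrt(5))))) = Union(ProductSet({-1/60}, Interval.Lopen(7/9, 2*sqrt(5))), ProductSet(Interval.Ropen(-8/3, -8/67), Interval(-5/9, 7/9)))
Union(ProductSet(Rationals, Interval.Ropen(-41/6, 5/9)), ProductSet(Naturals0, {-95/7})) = Union(ProductSet(Naturals0, {-95/7}), ProductSet(Rationals, Interval.Ropen(-41/6, 5/9)))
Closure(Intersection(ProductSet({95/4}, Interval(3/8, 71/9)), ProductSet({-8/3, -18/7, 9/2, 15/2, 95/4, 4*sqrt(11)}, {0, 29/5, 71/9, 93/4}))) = ProductSet({95/4}, {29/5, 71/9})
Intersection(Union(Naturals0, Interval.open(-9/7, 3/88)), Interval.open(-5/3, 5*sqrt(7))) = Union(Interval.open(-9/7, 3/88), Range(0, 14, 1))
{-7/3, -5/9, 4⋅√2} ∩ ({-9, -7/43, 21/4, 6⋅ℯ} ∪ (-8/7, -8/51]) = {-5/9}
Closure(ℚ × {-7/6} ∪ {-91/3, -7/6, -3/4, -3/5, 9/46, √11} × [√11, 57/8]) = (ℝ × {-7/6}) ∪ ({-91/3, -7/6, -3/4, -3/5, 9/46, √11} × [√11, 57/8])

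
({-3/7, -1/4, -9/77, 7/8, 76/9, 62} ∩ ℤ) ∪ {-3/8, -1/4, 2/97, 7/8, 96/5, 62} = {-3/8, -1/4, 2/97, 7/8, 96/5, 62}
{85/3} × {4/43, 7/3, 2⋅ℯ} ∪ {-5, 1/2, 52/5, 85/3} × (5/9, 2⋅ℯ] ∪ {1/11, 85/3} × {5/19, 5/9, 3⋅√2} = ({85/3} × {4/43, 7/3, 2⋅ℯ}) ∪ ({1/11, 85/3} × {5/19, 5/9, 3⋅√2}) ∪ ({-5, 1/2, 52/5, 85/3} × (5/9, 2⋅ℯ])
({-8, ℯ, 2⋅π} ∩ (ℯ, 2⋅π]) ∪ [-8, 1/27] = [-8, 1/27] ∪ {2⋅π}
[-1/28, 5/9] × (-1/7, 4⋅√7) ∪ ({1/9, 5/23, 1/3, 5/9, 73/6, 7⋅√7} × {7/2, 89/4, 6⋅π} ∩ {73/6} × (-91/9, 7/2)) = [-1/28, 5/9] × (-1/7, 4⋅√7)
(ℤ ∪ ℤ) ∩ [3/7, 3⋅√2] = {1, 2, 3, 4}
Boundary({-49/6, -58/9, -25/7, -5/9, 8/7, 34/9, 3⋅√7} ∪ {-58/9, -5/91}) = {-49/6, -58/9, -25/7, -5/9, -5/91, 8/7, 34/9, 3⋅√7}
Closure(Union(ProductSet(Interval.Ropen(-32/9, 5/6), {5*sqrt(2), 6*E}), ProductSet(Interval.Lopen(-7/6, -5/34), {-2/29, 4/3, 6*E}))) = Union(ProductSet(Interval(-32/9, 5/6), {5*sqrt(2), 6*E}), ProductSet(Interval(-7/6, -5/34), {-2/29, 4/3, 6*E}))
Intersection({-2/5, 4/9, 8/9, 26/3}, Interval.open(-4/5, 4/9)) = {-2/5}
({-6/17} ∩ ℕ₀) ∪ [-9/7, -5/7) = [-9/7, -5/7)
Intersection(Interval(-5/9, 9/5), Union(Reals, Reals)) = Interval(-5/9, 9/5)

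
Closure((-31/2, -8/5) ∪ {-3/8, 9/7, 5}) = [-31/2, -8/5] ∪ {-3/8, 9/7, 5}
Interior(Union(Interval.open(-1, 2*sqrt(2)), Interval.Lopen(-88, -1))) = Interval.open(-88, 2*sqrt(2))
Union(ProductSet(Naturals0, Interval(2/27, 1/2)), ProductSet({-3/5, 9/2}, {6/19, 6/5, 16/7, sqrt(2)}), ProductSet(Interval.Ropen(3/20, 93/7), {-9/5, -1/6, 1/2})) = Union(ProductSet({-3/5, 9/2}, {6/19, 6/5, 16/7, sqrt(2)}), ProductSet(Interval.Ropen(3/20, 93/7), {-9/5, -1/6, 1/2}), ProductSet(Naturals0, Interval(2/27, 1/2)))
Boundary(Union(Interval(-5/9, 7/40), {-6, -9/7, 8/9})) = {-6, -9/7, -5/9, 7/40, 8/9}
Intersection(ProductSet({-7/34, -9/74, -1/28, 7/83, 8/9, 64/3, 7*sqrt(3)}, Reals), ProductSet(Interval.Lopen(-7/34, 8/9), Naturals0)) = ProductSet({-9/74, -1/28, 7/83, 8/9}, Naturals0)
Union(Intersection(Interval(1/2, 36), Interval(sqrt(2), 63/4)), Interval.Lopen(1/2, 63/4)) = Interval.Lopen(1/2, 63/4)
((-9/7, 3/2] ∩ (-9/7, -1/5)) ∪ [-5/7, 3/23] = (-9/7, 3/23]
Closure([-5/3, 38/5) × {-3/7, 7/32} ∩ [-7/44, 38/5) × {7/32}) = [-7/44, 38/5] × {7/32}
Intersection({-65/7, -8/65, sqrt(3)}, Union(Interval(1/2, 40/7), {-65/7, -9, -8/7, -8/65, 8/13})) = {-65/7, -8/65, sqrt(3)}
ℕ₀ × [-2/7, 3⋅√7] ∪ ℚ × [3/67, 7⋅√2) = (ℕ₀ × [-2/7, 3⋅√7]) ∪ (ℚ × [3/67, 7⋅√2))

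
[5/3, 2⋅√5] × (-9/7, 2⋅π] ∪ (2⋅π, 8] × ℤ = ((2⋅π, 8] × ℤ) ∪ ([5/3, 2⋅√5] × (-9/7, 2⋅π])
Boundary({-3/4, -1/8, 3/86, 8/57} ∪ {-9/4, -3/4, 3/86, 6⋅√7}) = {-9/4, -3/4, -1/8, 3/86, 8/57, 6⋅√7}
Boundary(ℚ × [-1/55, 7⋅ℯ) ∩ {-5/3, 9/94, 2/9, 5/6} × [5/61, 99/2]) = {-5/3, 9/94, 2/9, 5/6} × [5/61, 7⋅ℯ]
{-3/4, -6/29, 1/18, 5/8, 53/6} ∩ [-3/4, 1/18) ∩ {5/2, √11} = ∅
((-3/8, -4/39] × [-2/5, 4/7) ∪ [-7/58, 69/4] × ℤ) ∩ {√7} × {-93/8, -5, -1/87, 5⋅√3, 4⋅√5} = {√7} × {-5}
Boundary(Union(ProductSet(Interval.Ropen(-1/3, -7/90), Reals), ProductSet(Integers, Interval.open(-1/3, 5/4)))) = Union(ProductSet(Complement(Integers, Interval.open(-1/3, -7/90)), Interval(-1/3, 5/4)), ProductSet({-1/3, -7/90}, Reals))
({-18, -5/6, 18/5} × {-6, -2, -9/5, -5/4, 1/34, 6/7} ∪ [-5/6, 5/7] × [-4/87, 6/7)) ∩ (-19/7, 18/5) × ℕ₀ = [-5/6, 5/7] × {0}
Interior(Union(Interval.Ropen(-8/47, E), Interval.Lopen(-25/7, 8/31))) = Interval.open(-25/7, E)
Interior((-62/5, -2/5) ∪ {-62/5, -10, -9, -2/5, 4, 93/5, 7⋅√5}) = (-62/5, -2/5)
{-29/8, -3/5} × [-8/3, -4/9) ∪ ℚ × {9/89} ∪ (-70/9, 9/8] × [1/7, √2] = (ℚ × {9/89}) ∪ ({-29/8, -3/5} × [-8/3, -4/9)) ∪ ((-70/9, 9/8] × [1/7, √2])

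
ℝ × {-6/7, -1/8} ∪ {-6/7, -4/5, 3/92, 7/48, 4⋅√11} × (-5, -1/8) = (ℝ × {-6/7, -1/8}) ∪ ({-6/7, -4/5, 3/92, 7/48, 4⋅√11} × (-5, -1/8))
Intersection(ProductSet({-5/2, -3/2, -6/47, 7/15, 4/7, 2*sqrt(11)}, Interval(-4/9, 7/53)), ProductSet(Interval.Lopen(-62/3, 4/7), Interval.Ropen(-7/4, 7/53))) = ProductSet({-5/2, -3/2, -6/47, 7/15, 4/7}, Interval.Ropen(-4/9, 7/53))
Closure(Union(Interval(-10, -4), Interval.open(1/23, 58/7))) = Union(Interval(-10, -4), Interval(1/23, 58/7))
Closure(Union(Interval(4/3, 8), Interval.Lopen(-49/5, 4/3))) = Interval(-49/5, 8)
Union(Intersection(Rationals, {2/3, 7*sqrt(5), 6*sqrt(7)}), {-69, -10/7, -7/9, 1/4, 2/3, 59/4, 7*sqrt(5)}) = {-69, -10/7, -7/9, 1/4, 2/3, 59/4, 7*sqrt(5)}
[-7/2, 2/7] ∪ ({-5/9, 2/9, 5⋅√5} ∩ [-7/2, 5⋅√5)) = [-7/2, 2/7]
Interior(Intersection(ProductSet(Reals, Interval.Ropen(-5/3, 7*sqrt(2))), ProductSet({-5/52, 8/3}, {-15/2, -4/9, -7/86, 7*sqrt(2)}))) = EmptySet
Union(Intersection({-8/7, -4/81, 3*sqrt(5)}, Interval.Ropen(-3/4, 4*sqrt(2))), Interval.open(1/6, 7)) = Union({-4/81}, Interval.open(1/6, 7))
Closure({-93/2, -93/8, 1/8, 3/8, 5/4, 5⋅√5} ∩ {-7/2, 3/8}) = {3/8}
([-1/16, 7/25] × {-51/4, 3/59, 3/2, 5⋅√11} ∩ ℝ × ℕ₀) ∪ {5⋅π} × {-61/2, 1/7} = {5⋅π} × {-61/2, 1/7}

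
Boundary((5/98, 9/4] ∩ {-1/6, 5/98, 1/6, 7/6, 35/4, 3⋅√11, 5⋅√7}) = {1/6, 7/6}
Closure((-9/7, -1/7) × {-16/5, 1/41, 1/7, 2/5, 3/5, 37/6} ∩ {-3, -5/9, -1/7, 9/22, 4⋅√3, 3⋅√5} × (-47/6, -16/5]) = {-5/9} × {-16/5}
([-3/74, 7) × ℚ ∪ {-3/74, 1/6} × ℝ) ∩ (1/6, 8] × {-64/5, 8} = (1/6, 7) × {-64/5, 8}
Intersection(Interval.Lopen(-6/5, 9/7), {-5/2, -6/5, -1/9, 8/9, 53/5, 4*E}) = {-1/9, 8/9}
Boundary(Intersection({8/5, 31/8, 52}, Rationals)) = {8/5, 31/8, 52}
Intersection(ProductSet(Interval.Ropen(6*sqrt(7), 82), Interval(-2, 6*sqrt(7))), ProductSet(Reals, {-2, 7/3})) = ProductSet(Interval.Ropen(6*sqrt(7), 82), {-2, 7/3})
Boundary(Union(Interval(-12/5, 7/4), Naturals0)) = Union(Complement(Naturals0, Interval.open(-12/5, 7/4)), {-12/5, 7/4})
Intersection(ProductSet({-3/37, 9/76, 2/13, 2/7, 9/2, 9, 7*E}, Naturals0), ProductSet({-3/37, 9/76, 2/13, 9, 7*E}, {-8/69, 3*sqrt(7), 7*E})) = EmptySet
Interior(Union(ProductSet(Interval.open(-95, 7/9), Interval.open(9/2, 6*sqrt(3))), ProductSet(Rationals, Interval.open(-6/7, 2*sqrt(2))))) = ProductSet(Interval.open(-95, 7/9), Interval.open(9/2, 6*sqrt(3)))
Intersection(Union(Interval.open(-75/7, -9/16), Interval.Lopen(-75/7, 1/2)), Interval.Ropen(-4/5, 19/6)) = Interval(-4/5, 1/2)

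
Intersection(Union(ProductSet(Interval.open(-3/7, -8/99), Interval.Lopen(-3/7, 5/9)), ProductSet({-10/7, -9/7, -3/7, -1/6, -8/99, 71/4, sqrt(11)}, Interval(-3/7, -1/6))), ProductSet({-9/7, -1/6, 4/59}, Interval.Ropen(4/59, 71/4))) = ProductSet({-1/6}, Interval(4/59, 5/9))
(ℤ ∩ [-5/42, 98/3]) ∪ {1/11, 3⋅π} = {0, 1, …, 32} ∪ {1/11, 3⋅π}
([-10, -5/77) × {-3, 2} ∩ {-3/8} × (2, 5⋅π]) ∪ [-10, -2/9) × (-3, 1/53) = [-10, -2/9) × (-3, 1/53)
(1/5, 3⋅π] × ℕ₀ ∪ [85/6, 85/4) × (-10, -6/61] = ((1/5, 3⋅π] × ℕ₀) ∪ ([85/6, 85/4) × (-10, -6/61])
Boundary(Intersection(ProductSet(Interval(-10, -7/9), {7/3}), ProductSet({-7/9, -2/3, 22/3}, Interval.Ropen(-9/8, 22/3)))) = ProductSet({-7/9}, {7/3})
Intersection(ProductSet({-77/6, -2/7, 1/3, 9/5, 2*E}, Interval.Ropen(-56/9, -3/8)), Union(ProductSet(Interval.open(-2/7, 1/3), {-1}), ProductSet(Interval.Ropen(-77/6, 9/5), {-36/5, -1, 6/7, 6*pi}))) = ProductSet({-77/6, -2/7, 1/3}, {-1})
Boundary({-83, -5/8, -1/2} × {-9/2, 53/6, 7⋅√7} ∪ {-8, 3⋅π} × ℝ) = ({-8, 3⋅π} × ℝ) ∪ ({-83, -5/8, -1/2} × {-9/2, 53/6, 7⋅√7})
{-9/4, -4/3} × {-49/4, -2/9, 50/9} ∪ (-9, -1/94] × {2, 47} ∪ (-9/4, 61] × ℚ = ((-9/4, 61] × ℚ) ∪ ({-9/4, -4/3} × {-49/4, -2/9, 50/9}) ∪ ((-9, -1/94] × {2, 47})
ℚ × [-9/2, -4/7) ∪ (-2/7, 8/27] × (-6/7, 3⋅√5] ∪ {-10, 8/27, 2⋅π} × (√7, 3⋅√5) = (ℚ × [-9/2, -4/7)) ∪ ((-2/7, 8/27] × (-6/7, 3⋅√5]) ∪ ({-10, 8/27, 2⋅π} × (√7, 3⋅√5))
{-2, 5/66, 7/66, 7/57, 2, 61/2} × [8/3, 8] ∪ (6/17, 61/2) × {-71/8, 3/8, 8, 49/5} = ((6/17, 61/2) × {-71/8, 3/8, 8, 49/5}) ∪ ({-2, 5/66, 7/66, 7/57, 2, 61/2} × [8/3, 8])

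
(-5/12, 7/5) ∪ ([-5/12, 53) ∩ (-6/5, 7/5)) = [-5/12, 7/5)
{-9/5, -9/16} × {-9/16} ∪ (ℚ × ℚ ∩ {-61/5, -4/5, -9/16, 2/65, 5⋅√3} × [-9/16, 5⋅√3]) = ({-9/5, -9/16} × {-9/16}) ∪ ({-61/5, -4/5, -9/16, 2/65} × (ℚ ∩ [-9/16, 5⋅√3]))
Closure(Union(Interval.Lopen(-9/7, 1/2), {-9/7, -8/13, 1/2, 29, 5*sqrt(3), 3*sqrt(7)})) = Union({29, 5*sqrt(3), 3*sqrt(7)}, Interval(-9/7, 1/2))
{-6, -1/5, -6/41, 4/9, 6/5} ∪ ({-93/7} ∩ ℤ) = {-6, -1/5, -6/41, 4/9, 6/5}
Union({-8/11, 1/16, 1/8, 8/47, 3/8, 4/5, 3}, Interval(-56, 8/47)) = Union({3/8, 4/5, 3}, Interval(-56, 8/47))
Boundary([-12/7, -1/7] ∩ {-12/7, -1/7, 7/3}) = {-12/7, -1/7}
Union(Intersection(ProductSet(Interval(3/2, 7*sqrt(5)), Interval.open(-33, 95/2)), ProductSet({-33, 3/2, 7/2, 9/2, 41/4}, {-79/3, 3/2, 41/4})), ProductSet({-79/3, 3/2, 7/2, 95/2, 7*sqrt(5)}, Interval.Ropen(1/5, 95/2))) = Union(ProductSet({3/2, 7/2, 9/2, 41/4}, {-79/3, 3/2, 41/4}), ProductSet({-79/3, 3/2, 7/2, 95/2, 7*sqrt(5)}, Interval.Ropen(1/5, 95/2)))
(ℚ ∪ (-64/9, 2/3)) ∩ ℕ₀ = ℕ₀ ∪ {0}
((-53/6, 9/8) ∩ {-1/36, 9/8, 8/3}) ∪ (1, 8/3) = {-1/36} ∪ (1, 8/3)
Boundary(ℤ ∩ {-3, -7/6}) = {-3}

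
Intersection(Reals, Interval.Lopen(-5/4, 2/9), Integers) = Range(-1, 1, 1)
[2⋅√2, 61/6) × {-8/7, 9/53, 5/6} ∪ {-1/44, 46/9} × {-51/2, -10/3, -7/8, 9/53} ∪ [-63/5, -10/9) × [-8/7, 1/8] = ({-1/44, 46/9} × {-51/2, -10/3, -7/8, 9/53}) ∪ ([-63/5, -10/9) × [-8/7, 1/8]) ∪ ([2⋅√2, 61/6) × {-8/7, 9/53, 5/6})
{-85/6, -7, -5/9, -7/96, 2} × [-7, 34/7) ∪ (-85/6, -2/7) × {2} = ((-85/6, -2/7) × {2}) ∪ ({-85/6, -7, -5/9, -7/96, 2} × [-7, 34/7))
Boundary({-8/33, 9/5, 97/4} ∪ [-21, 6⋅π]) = {-21, 97/4, 6⋅π}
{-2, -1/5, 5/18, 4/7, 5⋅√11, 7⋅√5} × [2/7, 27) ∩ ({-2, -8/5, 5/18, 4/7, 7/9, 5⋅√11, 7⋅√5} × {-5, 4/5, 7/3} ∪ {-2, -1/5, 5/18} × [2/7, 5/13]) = ({-2, -1/5, 5/18} × [2/7, 5/13]) ∪ ({-2, 5/18, 4/7, 5⋅√11, 7⋅√5} × {4/5, 7/3})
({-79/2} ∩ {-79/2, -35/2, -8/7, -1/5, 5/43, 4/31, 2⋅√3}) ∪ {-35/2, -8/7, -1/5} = {-79/2, -35/2, -8/7, -1/5}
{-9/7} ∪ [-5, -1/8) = [-5, -1/8)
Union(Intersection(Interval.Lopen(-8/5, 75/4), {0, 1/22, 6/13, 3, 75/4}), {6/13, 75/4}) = {0, 1/22, 6/13, 3, 75/4}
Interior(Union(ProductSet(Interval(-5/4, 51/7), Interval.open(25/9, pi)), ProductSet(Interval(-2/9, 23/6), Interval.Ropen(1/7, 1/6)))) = Union(ProductSet(Interval.open(-5/4, 51/7), Interval.open(25/9, pi)), ProductSet(Interval.open(-2/9, 23/6), Interval.open(1/7, 1/6)))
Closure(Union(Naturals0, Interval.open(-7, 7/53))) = Union(Complement(Naturals0, Interval.open(-7, 7/53)), Interval(-7, 7/53), Naturals0)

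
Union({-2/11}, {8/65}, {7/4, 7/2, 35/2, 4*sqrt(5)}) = {-2/11, 8/65, 7/4, 7/2, 35/2, 4*sqrt(5)}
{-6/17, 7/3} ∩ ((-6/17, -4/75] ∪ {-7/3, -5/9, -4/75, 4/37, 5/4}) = ∅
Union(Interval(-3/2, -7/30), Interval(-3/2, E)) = Interval(-3/2, E)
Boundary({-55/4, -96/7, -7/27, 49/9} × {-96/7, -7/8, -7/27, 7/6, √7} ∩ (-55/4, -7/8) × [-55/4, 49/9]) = {-96/7} × {-96/7, -7/8, -7/27, 7/6, √7}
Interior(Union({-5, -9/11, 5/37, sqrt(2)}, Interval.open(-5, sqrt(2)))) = Interval.open(-5, sqrt(2))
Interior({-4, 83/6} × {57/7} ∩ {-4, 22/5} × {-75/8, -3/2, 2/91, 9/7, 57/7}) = ∅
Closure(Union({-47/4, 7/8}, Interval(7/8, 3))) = Union({-47/4}, Interval(7/8, 3))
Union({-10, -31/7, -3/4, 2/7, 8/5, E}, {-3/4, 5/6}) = {-10, -31/7, -3/4, 2/7, 5/6, 8/5, E}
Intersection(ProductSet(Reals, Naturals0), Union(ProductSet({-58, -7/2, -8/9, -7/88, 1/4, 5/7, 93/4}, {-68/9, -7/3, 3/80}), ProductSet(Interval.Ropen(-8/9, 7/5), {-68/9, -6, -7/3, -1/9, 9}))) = ProductSet(Interval.Ropen(-8/9, 7/5), {9})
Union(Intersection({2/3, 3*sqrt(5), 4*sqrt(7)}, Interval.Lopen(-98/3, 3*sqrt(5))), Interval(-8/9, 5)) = Union({3*sqrt(5)}, Interval(-8/9, 5))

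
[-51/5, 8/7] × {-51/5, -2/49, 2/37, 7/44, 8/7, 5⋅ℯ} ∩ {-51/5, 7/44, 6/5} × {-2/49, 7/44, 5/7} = {-51/5, 7/44} × {-2/49, 7/44}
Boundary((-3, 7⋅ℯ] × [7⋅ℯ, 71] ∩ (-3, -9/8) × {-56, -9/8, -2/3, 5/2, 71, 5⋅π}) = [-3, -9/8] × {71}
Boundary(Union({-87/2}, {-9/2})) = {-87/2, -9/2}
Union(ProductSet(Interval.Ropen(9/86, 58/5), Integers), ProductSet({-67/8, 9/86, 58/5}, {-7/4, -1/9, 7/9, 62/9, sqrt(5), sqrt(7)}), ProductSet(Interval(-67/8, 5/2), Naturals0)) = Union(ProductSet({-67/8, 9/86, 58/5}, {-7/4, -1/9, 7/9, 62/9, sqrt(5), sqrt(7)}), ProductSet(Interval(-67/8, 5/2), Naturals0), ProductSet(Interval.Ropen(9/86, 58/5), Integers))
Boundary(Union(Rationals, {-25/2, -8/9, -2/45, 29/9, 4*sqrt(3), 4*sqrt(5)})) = Reals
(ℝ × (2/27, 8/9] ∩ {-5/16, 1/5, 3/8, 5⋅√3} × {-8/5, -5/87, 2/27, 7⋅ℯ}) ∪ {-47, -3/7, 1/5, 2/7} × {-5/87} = {-47, -3/7, 1/5, 2/7} × {-5/87}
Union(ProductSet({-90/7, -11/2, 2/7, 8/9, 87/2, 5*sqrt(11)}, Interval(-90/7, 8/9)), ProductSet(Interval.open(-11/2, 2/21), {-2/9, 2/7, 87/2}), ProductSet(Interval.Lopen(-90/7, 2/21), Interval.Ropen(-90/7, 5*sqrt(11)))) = Union(ProductSet({-90/7, -11/2, 2/7, 8/9, 87/2, 5*sqrt(11)}, Interval(-90/7, 8/9)), ProductSet(Interval.Lopen(-90/7, 2/21), Interval.Ropen(-90/7, 5*sqrt(11))), ProductSet(Interval.open(-11/2, 2/21), {-2/9, 2/7, 87/2}))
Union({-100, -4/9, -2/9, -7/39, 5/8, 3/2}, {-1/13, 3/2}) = {-100, -4/9, -2/9, -7/39, -1/13, 5/8, 3/2}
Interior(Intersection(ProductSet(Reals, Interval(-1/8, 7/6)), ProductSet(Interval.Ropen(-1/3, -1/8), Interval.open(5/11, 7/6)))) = ProductSet(Interval.open(-1/3, -1/8), Interval.open(5/11, 7/6))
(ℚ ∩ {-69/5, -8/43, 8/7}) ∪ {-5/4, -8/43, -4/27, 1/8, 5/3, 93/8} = {-69/5, -5/4, -8/43, -4/27, 1/8, 8/7, 5/3, 93/8}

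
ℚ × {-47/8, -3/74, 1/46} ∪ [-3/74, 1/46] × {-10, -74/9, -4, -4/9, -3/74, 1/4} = (ℚ × {-47/8, -3/74, 1/46}) ∪ ([-3/74, 1/46] × {-10, -74/9, -4, -4/9, -3/74, 1/4})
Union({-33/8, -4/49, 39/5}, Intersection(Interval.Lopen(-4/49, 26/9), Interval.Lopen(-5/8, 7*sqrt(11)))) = Union({-33/8, 39/5}, Interval(-4/49, 26/9))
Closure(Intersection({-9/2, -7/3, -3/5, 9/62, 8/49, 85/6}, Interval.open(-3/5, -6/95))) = EmptySet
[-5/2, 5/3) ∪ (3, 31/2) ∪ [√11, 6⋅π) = [-5/2, 5/3) ∪ (3, 6⋅π)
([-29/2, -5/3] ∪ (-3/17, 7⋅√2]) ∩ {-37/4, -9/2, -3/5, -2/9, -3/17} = {-37/4, -9/2}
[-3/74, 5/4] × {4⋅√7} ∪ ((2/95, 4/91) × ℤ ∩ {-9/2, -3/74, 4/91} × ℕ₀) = [-3/74, 5/4] × {4⋅√7}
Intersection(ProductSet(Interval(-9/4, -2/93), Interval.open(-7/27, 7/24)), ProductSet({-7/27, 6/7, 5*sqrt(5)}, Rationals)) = ProductSet({-7/27}, Intersection(Interval.open(-7/27, 7/24), Rationals))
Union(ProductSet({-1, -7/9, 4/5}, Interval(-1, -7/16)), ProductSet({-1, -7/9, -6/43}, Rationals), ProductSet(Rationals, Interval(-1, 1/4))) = Union(ProductSet({-1, -7/9, -6/43}, Rationals), ProductSet(Rationals, Interval(-1, 1/4)))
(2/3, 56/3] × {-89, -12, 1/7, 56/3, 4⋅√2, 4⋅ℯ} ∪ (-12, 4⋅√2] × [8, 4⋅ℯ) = ((-12, 4⋅√2] × [8, 4⋅ℯ)) ∪ ((2/3, 56/3] × {-89, -12, 1/7, 56/3, 4⋅√2, 4⋅ℯ})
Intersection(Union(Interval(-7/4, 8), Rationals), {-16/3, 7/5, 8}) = {-16/3, 7/5, 8}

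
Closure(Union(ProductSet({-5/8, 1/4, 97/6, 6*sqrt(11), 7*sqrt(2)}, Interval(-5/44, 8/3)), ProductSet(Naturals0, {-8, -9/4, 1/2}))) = Union(ProductSet({-5/8, 1/4, 97/6, 6*sqrt(11), 7*sqrt(2)}, Interval(-5/44, 8/3)), ProductSet(Naturals0, {-8, -9/4, 1/2}))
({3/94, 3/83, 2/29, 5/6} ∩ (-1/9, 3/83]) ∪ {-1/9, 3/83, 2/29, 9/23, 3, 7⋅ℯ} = {-1/9, 3/94, 3/83, 2/29, 9/23, 3, 7⋅ℯ}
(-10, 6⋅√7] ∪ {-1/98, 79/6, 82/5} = (-10, 6⋅√7] ∪ {82/5}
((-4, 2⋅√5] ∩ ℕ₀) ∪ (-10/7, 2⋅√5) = (-10/7, 2⋅√5) ∪ {0, 1, …, 4}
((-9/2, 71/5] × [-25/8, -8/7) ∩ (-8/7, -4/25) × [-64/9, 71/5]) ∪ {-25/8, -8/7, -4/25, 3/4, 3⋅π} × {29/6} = ({-25/8, -8/7, -4/25, 3/4, 3⋅π} × {29/6}) ∪ ((-8/7, -4/25) × [-25/8, -8/7))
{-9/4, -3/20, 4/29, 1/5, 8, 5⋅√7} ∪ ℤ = ℤ ∪ {-9/4, -3/20, 4/29, 1/5, 5⋅√7}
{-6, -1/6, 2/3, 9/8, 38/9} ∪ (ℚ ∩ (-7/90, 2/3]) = {-6, -1/6, 9/8, 38/9} ∪ (ℚ ∩ (-7/90, 2/3])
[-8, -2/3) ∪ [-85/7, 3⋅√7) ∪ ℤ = ℤ ∪ [-85/7, 3⋅√7)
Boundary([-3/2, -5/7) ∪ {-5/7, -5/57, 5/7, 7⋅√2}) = {-3/2, -5/7, -5/57, 5/7, 7⋅√2}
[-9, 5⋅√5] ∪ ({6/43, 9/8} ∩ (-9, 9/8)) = [-9, 5⋅√5]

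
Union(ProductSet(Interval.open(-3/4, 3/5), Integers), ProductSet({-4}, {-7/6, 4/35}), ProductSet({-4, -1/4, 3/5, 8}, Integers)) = Union(ProductSet({-4}, {-7/6, 4/35}), ProductSet(Union({-4, 8}, Interval.Lopen(-3/4, 3/5)), Integers))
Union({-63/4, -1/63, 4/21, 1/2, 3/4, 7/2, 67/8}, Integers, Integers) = Union({-63/4, -1/63, 4/21, 1/2, 3/4, 7/2, 67/8}, Integers)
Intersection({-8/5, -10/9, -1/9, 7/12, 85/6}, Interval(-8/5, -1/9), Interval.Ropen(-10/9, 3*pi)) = {-10/9, -1/9}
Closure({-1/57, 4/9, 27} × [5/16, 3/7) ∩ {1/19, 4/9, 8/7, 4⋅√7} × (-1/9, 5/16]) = {4/9} × {5/16}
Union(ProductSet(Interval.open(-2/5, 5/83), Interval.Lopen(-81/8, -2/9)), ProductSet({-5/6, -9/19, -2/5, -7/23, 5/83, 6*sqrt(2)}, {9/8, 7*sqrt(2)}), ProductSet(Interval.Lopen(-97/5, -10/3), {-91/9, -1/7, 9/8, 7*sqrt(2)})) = Union(ProductSet({-5/6, -9/19, -2/5, -7/23, 5/83, 6*sqrt(2)}, {9/8, 7*sqrt(2)}), ProductSet(Interval.Lopen(-97/5, -10/3), {-91/9, -1/7, 9/8, 7*sqrt(2)}), ProductSet(Interval.open(-2/5, 5/83), Interval.Lopen(-81/8, -2/9)))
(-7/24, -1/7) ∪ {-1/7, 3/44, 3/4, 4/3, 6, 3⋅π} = (-7/24, -1/7] ∪ {3/44, 3/4, 4/3, 6, 3⋅π}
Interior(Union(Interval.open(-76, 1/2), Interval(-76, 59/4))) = Interval.open(-76, 59/4)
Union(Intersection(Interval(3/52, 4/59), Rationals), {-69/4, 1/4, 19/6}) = Union({-69/4, 1/4, 19/6}, Intersection(Interval(3/52, 4/59), Rationals))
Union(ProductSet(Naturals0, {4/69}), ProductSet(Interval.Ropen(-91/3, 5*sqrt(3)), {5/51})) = Union(ProductSet(Interval.Ropen(-91/3, 5*sqrt(3)), {5/51}), ProductSet(Naturals0, {4/69}))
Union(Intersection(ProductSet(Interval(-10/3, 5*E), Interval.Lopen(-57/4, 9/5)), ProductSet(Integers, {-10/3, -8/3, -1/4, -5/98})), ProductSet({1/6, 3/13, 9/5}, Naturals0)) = Union(ProductSet({1/6, 3/13, 9/5}, Naturals0), ProductSet(Range(-3, 14, 1), {-10/3, -8/3, -1/4, -5/98}))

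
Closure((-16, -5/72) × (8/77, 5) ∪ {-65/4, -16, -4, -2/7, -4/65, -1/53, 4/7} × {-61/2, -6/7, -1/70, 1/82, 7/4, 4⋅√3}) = ({-16, -5/72} × [8/77, 5]) ∪ ([-16, -5/72] × {8/77, 5}) ∪ ((-16, -5/72) × (8/77, 5)) ∪ ({-65/4, -16, -4, -2/7, -4/65, -1/53, 4/7} × {-61/2, -6/7, -1/70, 1/82, 7/4, 4⋅√3})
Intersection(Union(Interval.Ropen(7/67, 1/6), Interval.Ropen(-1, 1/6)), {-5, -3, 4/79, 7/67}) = {4/79, 7/67}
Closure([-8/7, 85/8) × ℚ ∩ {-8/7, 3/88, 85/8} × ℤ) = {-8/7, 3/88} × ℤ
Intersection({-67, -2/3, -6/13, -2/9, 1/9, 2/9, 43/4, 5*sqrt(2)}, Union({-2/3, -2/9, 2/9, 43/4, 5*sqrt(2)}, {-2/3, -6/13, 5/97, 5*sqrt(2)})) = {-2/3, -6/13, -2/9, 2/9, 43/4, 5*sqrt(2)}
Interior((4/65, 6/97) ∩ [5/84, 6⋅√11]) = (4/65, 6/97)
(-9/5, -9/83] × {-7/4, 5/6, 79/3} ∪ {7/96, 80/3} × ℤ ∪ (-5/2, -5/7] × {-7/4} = ({7/96, 80/3} × ℤ) ∪ ((-5/2, -5/7] × {-7/4}) ∪ ((-9/5, -9/83] × {-7/4, 5/6, 79/3})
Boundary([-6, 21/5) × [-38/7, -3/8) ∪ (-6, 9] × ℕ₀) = ({-6, 21/5} × [-38/7, -3/8]) ∪ ([-6, 21/5] × {-38/7, -3/8}) ∪ (({-6} ∪ [21/5, 9]) × ℕ₀) ∪ ([-6, 9] × (ℕ₀ \ (-38/7, -3/8)))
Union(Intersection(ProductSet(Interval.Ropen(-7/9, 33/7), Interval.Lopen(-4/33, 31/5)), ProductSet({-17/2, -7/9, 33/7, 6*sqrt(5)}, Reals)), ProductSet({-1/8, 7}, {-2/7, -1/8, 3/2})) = Union(ProductSet({-7/9}, Interval.Lopen(-4/33, 31/5)), ProductSet({-1/8, 7}, {-2/7, -1/8, 3/2}))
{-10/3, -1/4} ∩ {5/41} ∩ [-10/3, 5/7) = ∅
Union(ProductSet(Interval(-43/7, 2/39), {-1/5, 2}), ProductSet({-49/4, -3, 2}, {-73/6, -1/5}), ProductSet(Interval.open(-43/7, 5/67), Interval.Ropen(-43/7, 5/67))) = Union(ProductSet({-49/4, -3, 2}, {-73/6, -1/5}), ProductSet(Interval(-43/7, 2/39), {-1/5, 2}), ProductSet(Interval.open(-43/7, 5/67), Interval.Ropen(-43/7, 5/67)))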